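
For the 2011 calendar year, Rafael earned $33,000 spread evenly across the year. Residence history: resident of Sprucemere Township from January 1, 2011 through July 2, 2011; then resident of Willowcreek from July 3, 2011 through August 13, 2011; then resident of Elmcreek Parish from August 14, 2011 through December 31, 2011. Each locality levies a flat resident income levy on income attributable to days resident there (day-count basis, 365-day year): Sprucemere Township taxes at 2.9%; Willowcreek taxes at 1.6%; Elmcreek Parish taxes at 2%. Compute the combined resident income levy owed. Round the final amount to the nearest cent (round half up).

$793.72

Sprucemere Township, January 1 – July 2, 2011: 183 days → $33,000 × 2.9% × 183/365 = $479.8110
Willowcreek, July 3 – August 13, 2011: 42 days → $33,000 × 1.6% × 42/365 = $60.7562
Elmcreek Parish, August 14 – December 31, 2011: 140 days → $33,000 × 2% × 140/365 = $253.1507
Total = $793.7178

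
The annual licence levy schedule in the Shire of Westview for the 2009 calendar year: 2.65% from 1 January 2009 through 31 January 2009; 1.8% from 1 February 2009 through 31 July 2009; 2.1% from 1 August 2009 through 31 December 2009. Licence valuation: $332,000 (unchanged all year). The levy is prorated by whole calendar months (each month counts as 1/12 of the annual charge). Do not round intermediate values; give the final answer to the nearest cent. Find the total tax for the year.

1 January – 31 January 2009: 1 month at 2.65% → $332,000 × 2.65% × 1/12 = $733.1667
1 February – 31 July 2009: 6 months at 1.8% → $332,000 × 1.8% × 6/12 = $2,988.0000
1 August – 31 December 2009: 5 months at 2.1% → $332,000 × 2.1% × 5/12 = $2,905.0000
Total = $6,626.1667

$6,626.17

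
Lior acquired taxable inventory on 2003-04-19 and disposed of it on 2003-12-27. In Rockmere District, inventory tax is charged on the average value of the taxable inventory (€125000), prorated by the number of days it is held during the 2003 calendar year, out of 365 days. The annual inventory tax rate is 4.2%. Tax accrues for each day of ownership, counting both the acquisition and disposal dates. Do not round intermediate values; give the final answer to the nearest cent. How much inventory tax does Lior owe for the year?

Days held (2003-04-19 to 2003-12-27): 253 out of 365
Tax = €125000 × 4.2% × 253/365 = €3639.0411

€3639.04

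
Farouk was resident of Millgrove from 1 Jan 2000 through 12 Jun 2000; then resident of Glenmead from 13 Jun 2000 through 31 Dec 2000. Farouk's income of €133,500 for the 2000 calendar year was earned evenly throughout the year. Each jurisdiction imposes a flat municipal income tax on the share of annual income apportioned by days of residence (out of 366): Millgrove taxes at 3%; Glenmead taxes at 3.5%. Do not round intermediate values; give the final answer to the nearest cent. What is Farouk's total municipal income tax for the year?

Millgrove, 1 Jan – 12 Jun 2000: 164 days → €133,500 × 3% × 164/366 = €1,794.5902
Glenmead, 13 Jun – 31 Dec 2000: 202 days → €133,500 × 3.5% × 202/366 = €2,578.8115
Total = €4,373.4016

€4,373.40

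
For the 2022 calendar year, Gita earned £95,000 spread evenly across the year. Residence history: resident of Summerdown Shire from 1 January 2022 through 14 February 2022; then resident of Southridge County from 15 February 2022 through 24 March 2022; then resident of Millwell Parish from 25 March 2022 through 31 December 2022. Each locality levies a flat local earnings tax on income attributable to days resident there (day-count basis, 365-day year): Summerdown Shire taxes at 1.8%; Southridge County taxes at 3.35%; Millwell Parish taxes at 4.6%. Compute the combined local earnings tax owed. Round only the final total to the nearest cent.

Summerdown Shire, 1 January – 14 February 2022: 45 days → £95,000 × 1.8% × 45/365 = £210.8219
Southridge County, 15 February – 24 March 2022: 38 days → £95,000 × 3.35% × 38/365 = £331.3288
Millwell Parish, 25 March – 31 December 2022: 282 days → £95,000 × 4.6% × 282/365 = £3,376.2740
Total = £3,918.4247

£3,918.42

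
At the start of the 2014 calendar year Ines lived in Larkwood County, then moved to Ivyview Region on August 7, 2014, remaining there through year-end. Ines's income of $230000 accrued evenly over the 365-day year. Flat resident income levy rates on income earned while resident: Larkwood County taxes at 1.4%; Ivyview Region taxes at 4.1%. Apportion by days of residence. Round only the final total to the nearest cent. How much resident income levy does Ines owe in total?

$5721.01

Larkwood County, January 1 – August 6, 2014: 218 days → $230000 × 1.4% × 218/365 = $1923.1781
Ivyview Region, August 7 – December 31, 2014: 147 days → $230000 × 4.1% × 147/365 = $3797.8356
Total = $5721.0137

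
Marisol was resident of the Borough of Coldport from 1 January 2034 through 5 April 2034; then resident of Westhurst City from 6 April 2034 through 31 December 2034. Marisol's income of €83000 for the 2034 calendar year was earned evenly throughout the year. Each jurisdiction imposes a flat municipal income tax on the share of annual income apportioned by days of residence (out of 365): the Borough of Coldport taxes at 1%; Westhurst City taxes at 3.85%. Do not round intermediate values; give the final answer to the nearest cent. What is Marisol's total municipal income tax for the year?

The Borough of Coldport, 1 January – 5 April 2034: 95 days → €83000 × 1% × 95/365 = €216.0274
Westhurst City, 6 April – 31 December 2034: 270 days → €83000 × 3.85% × 270/365 = €2363.7945
Total = €2579.8219

€2579.82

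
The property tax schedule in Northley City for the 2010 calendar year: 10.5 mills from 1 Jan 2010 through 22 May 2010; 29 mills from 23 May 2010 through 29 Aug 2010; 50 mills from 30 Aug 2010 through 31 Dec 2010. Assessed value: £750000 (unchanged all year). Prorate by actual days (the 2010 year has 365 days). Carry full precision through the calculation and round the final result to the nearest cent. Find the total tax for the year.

1 Jan – 22 May 2010: 142 days at 10.5 mills → £750000 × 1.05% × 142/365 = £3063.6986
23 May – 29 Aug 2010: 99 days at 29 mills → £750000 × 2.9% × 99/365 = £5899.3151
30 Aug – 31 Dec 2010: 124 days at 50 mills → £750000 × 5% × 124/365 = £12739.7260
Total = £21702.7397

£21702.74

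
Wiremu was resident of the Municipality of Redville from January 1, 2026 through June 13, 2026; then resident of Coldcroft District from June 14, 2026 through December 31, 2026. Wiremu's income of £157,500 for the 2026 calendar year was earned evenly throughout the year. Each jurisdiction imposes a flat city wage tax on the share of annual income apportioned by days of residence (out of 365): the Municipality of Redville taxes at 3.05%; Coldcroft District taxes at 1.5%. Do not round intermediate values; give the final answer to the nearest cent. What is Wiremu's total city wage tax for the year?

The Municipality of Redville, January 1 – June 13, 2026: 164 days → £157,500 × 3.05% × 164/365 = £2,158.3973
Coldcroft District, June 14 – December 31, 2026: 201 days → £157,500 × 1.5% × 201/365 = £1,300.9932
Total = £3,459.3904

£3,459.39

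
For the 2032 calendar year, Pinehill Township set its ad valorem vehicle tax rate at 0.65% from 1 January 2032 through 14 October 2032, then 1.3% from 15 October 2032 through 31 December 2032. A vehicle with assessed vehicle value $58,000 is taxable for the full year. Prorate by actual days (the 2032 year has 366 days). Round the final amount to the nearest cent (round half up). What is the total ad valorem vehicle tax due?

$457.34

1 January – 14 October 2032: 288 days at 0.65% → $58,000 × 0.65% × 288/366 = $296.6557
15 October – 31 December 2032: 78 days at 1.3% → $58,000 × 1.3% × 78/366 = $160.6885
Total = $457.3443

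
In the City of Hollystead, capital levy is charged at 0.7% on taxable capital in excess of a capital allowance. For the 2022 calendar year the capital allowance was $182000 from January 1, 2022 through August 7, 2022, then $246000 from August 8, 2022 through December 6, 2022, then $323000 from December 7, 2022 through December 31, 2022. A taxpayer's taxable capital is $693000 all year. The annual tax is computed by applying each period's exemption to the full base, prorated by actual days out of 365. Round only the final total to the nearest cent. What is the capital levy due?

$3360.88

January 1 – August 7, 2022: 219 days, exemption $182000 → ($693000 − $182000) × 0.7% × 219/365 = $2146.2000
August 8 – December 6, 2022: 121 days, exemption $246000 → ($693000 − $246000) × 0.7% × 121/365 = $1037.2849
December 7 – December 31, 2022: 25 days, exemption $323000 → ($693000 − $323000) × 0.7% × 25/365 = $177.3973
Total = $3360.8822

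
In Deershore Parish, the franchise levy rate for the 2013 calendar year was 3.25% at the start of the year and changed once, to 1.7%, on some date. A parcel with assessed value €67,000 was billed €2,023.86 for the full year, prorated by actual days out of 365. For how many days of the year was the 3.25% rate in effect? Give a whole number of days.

311 days

Let d = days at the first rate; then 365 − d days at the second rate.
€67,000 × [3.25%·d + 1.7%·(365−d)] / 365 = €2,023.86
Solving gives d = 311, so the new rate took effect on November 8, 2013.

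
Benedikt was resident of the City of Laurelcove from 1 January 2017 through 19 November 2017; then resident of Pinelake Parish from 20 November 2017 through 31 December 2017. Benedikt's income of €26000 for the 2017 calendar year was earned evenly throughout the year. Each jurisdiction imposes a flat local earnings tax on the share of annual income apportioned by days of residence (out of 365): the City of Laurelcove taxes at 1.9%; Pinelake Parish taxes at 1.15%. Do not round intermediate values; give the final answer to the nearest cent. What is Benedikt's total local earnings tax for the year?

The City of Laurelcove, 1 January – 19 November 2017: 323 days → €26000 × 1.9% × 323/365 = €437.1562
Pinelake Parish, 20 November – 31 December 2017: 42 days → €26000 × 1.15% × 42/365 = €34.4055
Total = €471.5616

€471.56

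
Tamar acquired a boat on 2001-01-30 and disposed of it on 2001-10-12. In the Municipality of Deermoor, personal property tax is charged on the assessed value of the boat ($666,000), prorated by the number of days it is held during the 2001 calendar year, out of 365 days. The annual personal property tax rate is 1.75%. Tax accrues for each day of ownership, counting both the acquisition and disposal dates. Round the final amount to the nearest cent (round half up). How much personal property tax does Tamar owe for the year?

Days held (2001-01-30 to 2001-10-12): 256 out of 365
Tax = $666,000 × 1.75% × 256/365 = $8,174.4658

$8,174.47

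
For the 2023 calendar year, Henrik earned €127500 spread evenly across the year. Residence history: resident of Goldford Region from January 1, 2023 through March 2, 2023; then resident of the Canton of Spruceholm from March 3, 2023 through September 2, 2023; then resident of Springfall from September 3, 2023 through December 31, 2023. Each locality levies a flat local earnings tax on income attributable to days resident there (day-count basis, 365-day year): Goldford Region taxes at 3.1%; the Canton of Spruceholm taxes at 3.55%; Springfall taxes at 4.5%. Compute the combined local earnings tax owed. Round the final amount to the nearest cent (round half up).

Goldford Region, January 1 – March 2, 2023: 61 days → €127500 × 3.1% × 61/365 = €660.5548
The Canton of Spruceholm, March 3 – September 2, 2023: 184 days → €127500 × 3.55% × 184/365 = €2281.7260
Springfall, September 3 – December 31, 2023: 120 days → €127500 × 4.5% × 120/365 = €1886.3014
Total = €4828.5822

€4828.58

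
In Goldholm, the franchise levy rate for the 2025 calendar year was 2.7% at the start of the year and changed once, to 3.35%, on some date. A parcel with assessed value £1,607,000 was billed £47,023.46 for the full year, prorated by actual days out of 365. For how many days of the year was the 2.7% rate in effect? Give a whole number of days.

238 days

Let d = days at the first rate; then 365 − d days at the second rate.
£1,607,000 × [2.7%·d + 3.35%·(365−d)] / 365 = £47,023.46
Solving gives d = 238, so the new rate took effect on 27 Aug 2025.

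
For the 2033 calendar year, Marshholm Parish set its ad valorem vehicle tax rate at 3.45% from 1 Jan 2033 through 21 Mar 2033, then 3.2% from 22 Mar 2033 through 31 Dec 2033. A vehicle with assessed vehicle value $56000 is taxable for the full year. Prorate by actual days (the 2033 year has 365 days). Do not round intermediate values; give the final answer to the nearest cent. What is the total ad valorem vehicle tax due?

$1822.68

1 Jan – 21 Mar 2033: 80 days at 3.45% → $56000 × 3.45% × 80/365 = $423.4521
22 Mar – 31 Dec 2033: 285 days at 3.2% → $56000 × 3.2% × 285/365 = $1399.2329
Total = $1822.6849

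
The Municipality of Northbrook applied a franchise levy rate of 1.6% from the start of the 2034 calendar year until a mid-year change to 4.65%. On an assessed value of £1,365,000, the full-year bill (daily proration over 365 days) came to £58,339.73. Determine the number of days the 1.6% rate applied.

Let d = days at the first rate; then 365 − d days at the second rate.
£1,365,000 × [1.6%·d + 4.65%·(365−d)] / 365 = £58,339.73
Solving gives d = 45, so the new rate took effect on 15 Feb 2034.

45 days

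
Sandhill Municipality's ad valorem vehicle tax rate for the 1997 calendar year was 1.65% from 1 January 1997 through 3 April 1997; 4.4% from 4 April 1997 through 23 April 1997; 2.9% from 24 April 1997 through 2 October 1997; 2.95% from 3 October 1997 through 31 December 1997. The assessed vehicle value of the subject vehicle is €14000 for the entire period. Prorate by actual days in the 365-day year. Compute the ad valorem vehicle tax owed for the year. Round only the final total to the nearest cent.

€374.64

1 January – 3 April 1997: 93 days at 1.65% → €14000 × 1.65% × 93/365 = €58.8575
4 April – 23 April 1997: 20 days at 4.4% → €14000 × 4.4% × 20/365 = €33.7534
24 April – 2 October 1997: 162 days at 2.9% → €14000 × 2.9% × 162/365 = €180.1973
3 October – 31 December 1997: 90 days at 2.95% → €14000 × 2.95% × 90/365 = €101.8356
Total = €374.6438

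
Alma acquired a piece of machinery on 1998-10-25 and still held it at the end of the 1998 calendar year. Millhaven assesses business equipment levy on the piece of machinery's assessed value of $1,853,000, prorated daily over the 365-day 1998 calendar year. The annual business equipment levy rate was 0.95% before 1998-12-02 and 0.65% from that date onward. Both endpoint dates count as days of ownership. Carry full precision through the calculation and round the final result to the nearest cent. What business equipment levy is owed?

$2,822.65

1998-10-25 to 1998-12-01: 38 days at 0.95% → $1,853,000 × 0.95% × 38/365 = $1,832.6932
1998-12-02 to 1998-12-31: 30 days at 0.65% → $1,853,000 × 0.65% × 30/365 = $989.9589
Total = $2,822.6521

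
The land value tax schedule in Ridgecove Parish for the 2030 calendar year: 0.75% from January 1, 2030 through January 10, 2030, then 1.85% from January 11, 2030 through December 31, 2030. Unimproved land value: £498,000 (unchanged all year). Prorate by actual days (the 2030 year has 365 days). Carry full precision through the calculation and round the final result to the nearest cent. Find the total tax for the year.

January 1 – January 10, 2030: 10 days at 0.75% → £498,000 × 0.75% × 10/365 = £102.3288
January 11 – December 31, 2030: 355 days at 1.85% → £498,000 × 1.85% × 355/365 = £8,960.5890
Total = £9,062.9178

£9,062.92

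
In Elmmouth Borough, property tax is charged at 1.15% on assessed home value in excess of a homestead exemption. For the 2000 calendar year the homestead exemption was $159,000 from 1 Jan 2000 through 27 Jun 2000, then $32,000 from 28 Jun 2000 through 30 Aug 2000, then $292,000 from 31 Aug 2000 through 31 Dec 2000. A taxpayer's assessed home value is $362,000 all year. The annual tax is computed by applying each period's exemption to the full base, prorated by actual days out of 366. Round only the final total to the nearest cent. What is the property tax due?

$2,075.88

1 Jan – 27 Jun 2000: 179 days, exemption $159,000 → ($362,000 − $159,000) × 1.15% × 179/366 = $1,141.7363
28 Jun – 30 Aug 2000: 64 days, exemption $32,000 → ($362,000 − $32,000) × 1.15% × 64/366 = $663.6066
31 Aug – 31 Dec 2000: 123 days, exemption $292,000 → ($362,000 − $292,000) × 1.15% × 123/366 = $270.5328
Total = $2,075.8757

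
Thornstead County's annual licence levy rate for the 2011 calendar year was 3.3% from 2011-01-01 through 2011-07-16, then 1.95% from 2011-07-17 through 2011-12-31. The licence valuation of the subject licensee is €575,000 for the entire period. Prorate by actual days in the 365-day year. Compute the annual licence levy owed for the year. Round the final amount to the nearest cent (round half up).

€15,402.12

2011-01-01 to 2011-07-16: 197 days at 3.3% → €575,000 × 3.3% × 197/365 = €10,241.3014
2011-07-17 to 2011-12-31: 168 days at 1.95% → €575,000 × 1.95% × 168/365 = €5,160.8219
Total = €15,402.1233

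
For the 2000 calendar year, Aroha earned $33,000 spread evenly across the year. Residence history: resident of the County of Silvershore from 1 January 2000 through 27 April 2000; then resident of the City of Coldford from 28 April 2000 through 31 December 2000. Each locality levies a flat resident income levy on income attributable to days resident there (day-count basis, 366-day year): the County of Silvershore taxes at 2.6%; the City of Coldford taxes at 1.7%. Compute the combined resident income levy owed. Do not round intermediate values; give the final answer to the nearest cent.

The County of Silvershore, 1 January – 27 April 2000: 118 days → $33,000 × 2.6% × 118/366 = $276.6230
The City of Coldford, 28 April – 31 December 2000: 248 days → $33,000 × 1.7% × 248/366 = $380.1311
Total = $656.7541

$656.75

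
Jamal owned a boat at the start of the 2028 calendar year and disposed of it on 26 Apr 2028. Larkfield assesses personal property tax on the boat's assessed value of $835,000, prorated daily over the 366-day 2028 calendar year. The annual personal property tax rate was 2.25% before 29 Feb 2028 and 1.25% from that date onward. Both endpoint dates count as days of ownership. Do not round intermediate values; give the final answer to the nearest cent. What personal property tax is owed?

$4,682.62

1 Jan – 28 Feb 2028: 59 days at 2.25% → $835,000 × 2.25% × 59/366 = $3,028.5861
29 Feb – 26 Apr 2028: 58 days at 1.25% → $835,000 × 1.25% × 58/366 = $1,654.0301
Total = $4,682.6161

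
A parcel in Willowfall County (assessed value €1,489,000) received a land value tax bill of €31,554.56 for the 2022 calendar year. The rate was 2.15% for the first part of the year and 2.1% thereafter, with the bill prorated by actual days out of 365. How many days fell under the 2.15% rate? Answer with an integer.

Let d = days at the first rate; then 365 − d days at the second rate.
€1,489,000 × [2.15%·d + 2.1%·(365−d)] / 365 = €31,554.56
Solving gives d = 140, so the new rate took effect on 21 May 2022.

140 days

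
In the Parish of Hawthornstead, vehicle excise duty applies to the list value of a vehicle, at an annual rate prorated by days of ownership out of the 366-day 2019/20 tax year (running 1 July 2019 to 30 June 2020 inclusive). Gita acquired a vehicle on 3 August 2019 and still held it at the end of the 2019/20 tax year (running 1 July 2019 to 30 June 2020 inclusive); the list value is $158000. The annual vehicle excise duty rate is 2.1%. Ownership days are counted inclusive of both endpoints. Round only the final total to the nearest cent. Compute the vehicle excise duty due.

$3018.84

Days held (3 August 2019 – 30 June 2020): 333 out of 366
Tax = $158000 × 2.1% × 333/366 = $3018.8361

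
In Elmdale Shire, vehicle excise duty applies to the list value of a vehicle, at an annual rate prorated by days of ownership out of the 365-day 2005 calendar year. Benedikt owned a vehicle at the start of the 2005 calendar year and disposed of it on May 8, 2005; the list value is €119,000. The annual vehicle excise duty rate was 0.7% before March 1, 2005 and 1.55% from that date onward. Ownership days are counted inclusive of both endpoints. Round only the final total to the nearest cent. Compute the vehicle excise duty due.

€483.34

January 1 – February 28, 2005: 59 days at 0.7% → €119,000 × 0.7% × 59/365 = €134.6493
March 1 – May 8, 2005: 69 days at 1.55% → €119,000 × 1.55% × 69/365 = €348.6863
Total = €483.3356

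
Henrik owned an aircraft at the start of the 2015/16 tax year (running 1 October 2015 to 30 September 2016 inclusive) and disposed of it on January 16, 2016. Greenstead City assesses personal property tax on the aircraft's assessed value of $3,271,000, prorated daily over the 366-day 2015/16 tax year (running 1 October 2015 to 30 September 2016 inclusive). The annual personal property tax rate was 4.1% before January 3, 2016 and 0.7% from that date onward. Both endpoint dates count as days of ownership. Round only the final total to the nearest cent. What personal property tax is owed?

$35,319.65

October 1, 2015 – January 2, 2016: 94 days at 4.1% → $3,271,000 × 4.1% × 94/366 = $34,443.8087
January 3 – January 16, 2016: 14 days at 0.7% → $3,271,000 × 0.7% × 14/366 = $875.8415
Total = $35,319.6503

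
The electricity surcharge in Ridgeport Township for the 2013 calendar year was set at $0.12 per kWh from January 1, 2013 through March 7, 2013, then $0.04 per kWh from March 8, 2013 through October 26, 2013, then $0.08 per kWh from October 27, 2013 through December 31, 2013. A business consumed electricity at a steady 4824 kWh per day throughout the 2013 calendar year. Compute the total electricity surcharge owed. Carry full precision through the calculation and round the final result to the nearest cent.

January 1 – March 7, 2013: 66 days × 4824 kWh/day = 318,384 kWh at $0.12/kWh → $38,206.08
March 8 – October 26, 2013: 233 days × 4824 kWh/day = 1,123,992 kWh at $0.04/kWh → $44,959.68
October 27 – December 31, 2013: 66 days × 4824 kWh/day = 318,384 kWh at $0.08/kWh → $25,470.72

$108,636.48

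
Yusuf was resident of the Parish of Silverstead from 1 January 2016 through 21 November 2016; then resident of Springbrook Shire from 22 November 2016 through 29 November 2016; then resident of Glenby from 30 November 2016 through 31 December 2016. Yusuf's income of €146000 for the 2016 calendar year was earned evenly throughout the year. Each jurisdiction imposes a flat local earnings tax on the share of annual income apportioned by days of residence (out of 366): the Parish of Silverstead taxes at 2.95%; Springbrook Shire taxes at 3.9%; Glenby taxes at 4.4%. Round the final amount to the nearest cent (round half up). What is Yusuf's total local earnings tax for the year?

€4522.41

The Parish of Silverstead, 1 January – 21 November 2016: 326 days → €146000 × 2.95% × 326/366 = €3836.2896
Springbrook Shire, 22 November – 29 November 2016: 8 days → €146000 × 3.9% × 8/366 = €124.4590
Glenby, 30 November – 31 December 2016: 32 days → €146000 × 4.4% × 32/366 = €561.6612
Total = €4522.4098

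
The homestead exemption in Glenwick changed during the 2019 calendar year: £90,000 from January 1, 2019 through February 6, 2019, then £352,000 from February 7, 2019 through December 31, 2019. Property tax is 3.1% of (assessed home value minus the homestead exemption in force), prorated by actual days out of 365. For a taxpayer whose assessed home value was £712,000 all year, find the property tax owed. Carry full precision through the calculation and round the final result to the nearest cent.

January 1 – February 6, 2019: 37 days, exemption £90,000 → (£712,000 − £90,000) × 3.1% × 37/365 = £1,954.6137
February 7 – December 31, 2019: 328 days, exemption £352,000 → (£712,000 − £352,000) × 3.1% × 328/365 = £10,028.7123
Total = £11,983.3260

£11,983.33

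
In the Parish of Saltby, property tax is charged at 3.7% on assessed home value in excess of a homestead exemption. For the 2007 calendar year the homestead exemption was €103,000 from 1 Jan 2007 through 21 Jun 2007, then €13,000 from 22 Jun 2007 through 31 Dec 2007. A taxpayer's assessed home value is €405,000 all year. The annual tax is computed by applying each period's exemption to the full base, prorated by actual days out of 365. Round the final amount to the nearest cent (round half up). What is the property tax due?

€12,934.79

1 Jan – 21 Jun 2007: 172 days, exemption €103,000 → (€405,000 − €103,000) × 3.7% × 172/365 = €5,265.5562
22 Jun – 31 Dec 2007: 193 days, exemption €13,000 → (€405,000 − €13,000) × 3.7% × 193/365 = €7,669.2384
Total = €12,934.7945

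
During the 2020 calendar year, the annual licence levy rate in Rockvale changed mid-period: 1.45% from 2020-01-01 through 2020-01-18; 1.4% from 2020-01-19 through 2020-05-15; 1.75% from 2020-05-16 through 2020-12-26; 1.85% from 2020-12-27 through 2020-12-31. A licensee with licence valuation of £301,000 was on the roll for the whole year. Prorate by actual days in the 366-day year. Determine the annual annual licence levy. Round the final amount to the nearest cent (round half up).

2020-01-01 to 2020-01-18: 18 days at 1.45% → £301,000 × 1.45% × 18/366 = £214.6475
2020-01-19 to 2020-05-15: 118 days at 1.4% → £301,000 × 1.4% × 118/366 = £1,358.6120
2020-05-16 to 2020-12-26: 225 days at 1.75% → £301,000 × 1.75% × 225/366 = £3,238.2172
2020-12-27 to 2020-12-31: 5 days at 1.85% → £301,000 × 1.85% × 5/366 = £76.0724
Total = £4,887.5492

£4,887.55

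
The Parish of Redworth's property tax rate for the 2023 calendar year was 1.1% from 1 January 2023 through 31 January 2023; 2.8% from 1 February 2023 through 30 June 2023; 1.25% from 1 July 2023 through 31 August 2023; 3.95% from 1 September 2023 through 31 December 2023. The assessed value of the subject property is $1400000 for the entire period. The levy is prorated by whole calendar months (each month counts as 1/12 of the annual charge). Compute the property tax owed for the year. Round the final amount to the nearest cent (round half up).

$38966.67

1 January – 31 January 2023: 1 month at 1.1% → $1400000 × 1.1% × 1/12 = $1283.3333
1 February – 30 June 2023: 5 months at 2.8% → $1400000 × 2.8% × 5/12 = $16333.3333
1 July – 31 August 2023: 2 months at 1.25% → $1400000 × 1.25% × 2/12 = $2916.6667
1 September – 31 December 2023: 4 months at 3.95% → $1400000 × 3.95% × 4/12 = $18433.3333
Total = $38966.6667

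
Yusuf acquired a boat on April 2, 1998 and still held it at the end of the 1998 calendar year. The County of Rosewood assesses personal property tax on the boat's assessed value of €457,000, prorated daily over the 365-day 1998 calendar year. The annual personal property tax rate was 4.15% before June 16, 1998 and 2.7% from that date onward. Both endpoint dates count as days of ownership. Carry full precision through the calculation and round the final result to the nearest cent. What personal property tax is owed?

€10,624.31

April 2 – June 15, 1998: 75 days at 4.15% → €457,000 × 4.15% × 75/365 = €3,897.0205
June 16 – December 31, 1998: 199 days at 2.7% → €457,000 × 2.7% × 199/365 = €6,727.2904
Total = €10,624.3110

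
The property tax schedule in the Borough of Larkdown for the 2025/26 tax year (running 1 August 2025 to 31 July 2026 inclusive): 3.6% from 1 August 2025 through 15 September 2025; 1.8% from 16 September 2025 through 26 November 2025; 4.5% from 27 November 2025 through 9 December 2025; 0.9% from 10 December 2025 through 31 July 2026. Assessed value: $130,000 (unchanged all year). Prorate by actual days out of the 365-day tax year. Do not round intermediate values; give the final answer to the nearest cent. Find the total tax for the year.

1 August – 15 September 2025: 46 days at 3.6% → $130,000 × 3.6% × 46/365 = $589.8082
16 September – 26 November 2025: 72 days at 1.8% → $130,000 × 1.8% × 72/365 = $461.5890
27 November – 9 December 2025: 13 days at 4.5% → $130,000 × 4.5% × 13/365 = $208.3562
10 December 2025 – 31 July 2026: 234 days at 0.9% → $130,000 × 0.9% × 234/365 = $750.0822
Total = $2,009.8356

$2,009.84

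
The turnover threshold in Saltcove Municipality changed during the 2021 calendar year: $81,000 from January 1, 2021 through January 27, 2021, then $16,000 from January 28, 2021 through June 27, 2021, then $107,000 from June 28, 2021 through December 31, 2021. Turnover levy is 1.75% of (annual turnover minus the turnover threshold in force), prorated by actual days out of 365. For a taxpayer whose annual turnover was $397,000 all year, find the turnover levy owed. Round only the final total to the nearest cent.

January 1 – January 27, 2021: 27 days, exemption $81,000 → ($397,000 − $81,000) × 1.75% × 27/365 = $409.0685
January 28 – June 27, 2021: 151 days, exemption $16,000 → ($397,000 − $16,000) × 1.75% × 151/365 = $2,758.3356
June 28 – December 31, 2021: 187 days, exemption $107,000 → ($397,000 − $107,000) × 1.75% × 187/365 = $2,600.0685
Total = $5,767.4726

$5,767.47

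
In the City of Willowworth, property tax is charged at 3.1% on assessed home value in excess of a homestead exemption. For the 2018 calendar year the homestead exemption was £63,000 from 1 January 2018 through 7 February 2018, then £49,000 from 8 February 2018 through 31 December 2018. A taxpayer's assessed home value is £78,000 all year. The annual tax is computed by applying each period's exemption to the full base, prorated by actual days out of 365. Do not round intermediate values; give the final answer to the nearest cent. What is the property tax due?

£853.82

1 January – 7 February 2018: 38 days, exemption £63,000 → (£78,000 − £63,000) × 3.1% × 38/365 = £48.4110
8 February – 31 December 2018: 327 days, exemption £49,000 → (£78,000 − £49,000) × 3.1% × 327/365 = £805.4055
Total = £853.8164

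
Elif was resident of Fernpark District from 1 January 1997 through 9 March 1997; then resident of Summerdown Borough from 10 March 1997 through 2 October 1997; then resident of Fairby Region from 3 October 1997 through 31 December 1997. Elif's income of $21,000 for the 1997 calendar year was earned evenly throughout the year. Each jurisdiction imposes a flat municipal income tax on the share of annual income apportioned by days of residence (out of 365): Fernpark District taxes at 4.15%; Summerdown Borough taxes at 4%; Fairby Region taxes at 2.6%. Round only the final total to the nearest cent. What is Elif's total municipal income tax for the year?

Fernpark District, 1 January – 9 March 1997: 68 days → $21,000 × 4.15% × 68/365 = $162.3616
Summerdown Borough, 10 March – 2 October 1997: 207 days → $21,000 × 4% × 207/365 = $476.3836
Fairby Region, 3 October – 31 December 1997: 90 days → $21,000 × 2.6% × 90/365 = $134.6301
Total = $773.3753

$773.38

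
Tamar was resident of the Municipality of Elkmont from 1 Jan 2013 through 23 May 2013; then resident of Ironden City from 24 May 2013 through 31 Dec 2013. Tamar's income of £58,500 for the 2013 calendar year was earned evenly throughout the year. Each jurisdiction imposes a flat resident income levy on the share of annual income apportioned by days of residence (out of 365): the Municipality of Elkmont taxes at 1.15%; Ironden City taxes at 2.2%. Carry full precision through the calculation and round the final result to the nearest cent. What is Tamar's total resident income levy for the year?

The Municipality of Elkmont, 1 Jan – 23 May 2013: 143 days → £58,500 × 1.15% × 143/365 = £263.5705
Ironden City, 24 May – 31 Dec 2013: 222 days → £58,500 × 2.2% × 222/365 = £782.7781
Total = £1,046.3486

£1,046.35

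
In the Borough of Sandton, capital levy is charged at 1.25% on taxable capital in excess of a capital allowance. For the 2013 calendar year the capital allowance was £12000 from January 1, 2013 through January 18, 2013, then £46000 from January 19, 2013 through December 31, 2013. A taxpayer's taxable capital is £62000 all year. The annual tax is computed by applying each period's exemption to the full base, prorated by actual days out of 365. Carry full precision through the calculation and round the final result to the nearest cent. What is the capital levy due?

January 1 – January 18, 2013: 18 days, exemption £12000 → (£62000 − £12000) × 1.25% × 18/365 = £30.8219
January 19 – December 31, 2013: 347 days, exemption £46000 → (£62000 − £46000) × 1.25% × 347/365 = £190.1370
Total = £220.9589

£220.96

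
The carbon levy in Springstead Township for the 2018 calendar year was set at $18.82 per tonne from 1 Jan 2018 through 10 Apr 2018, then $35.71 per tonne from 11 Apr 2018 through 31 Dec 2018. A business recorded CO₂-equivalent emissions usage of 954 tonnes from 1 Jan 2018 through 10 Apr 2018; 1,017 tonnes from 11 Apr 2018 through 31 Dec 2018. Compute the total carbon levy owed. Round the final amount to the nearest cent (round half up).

$54,271.35

1 Jan – 10 Apr 2018: 954 tonnes at $18.82/tonne → $17,954.28
11 Apr – 31 Dec 2018: 1,017 tonnes at $35.71/tonne → $36,317.07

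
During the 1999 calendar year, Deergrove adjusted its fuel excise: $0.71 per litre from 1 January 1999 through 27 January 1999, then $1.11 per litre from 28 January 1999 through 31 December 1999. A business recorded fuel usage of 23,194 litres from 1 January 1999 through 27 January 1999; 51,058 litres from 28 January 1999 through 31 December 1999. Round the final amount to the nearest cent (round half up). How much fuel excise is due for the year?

$73,142.12

1 January – 27 January 1999: 23,194 litres at $0.71/litre → $16,467.74
28 January – 31 December 1999: 51,058 litres at $1.11/litre → $56,674.38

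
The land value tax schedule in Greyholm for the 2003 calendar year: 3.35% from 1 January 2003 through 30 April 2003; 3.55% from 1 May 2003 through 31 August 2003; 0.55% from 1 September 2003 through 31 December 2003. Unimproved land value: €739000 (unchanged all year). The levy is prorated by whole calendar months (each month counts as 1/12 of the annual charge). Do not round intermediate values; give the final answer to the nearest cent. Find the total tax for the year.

1 January – 30 April 2003: 4 months at 3.35% → €739000 × 3.35% × 4/12 = €8252.1667
1 May – 31 August 2003: 4 months at 3.55% → €739000 × 3.55% × 4/12 = €8744.8333
1 September – 31 December 2003: 4 months at 0.55% → €739000 × 0.55% × 4/12 = €1354.8333
Total = €18351.8333

€18351.83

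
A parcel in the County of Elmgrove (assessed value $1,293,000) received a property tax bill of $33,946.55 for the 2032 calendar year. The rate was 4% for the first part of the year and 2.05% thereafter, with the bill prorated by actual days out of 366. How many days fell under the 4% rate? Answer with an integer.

108 days

Let d = days at the first rate; then 366 − d days at the second rate.
$1,293,000 × [4%·d + 2.05%·(366−d)] / 366 = $33,946.55
Solving gives d = 108, so the new rate took effect on 18 Apr 2032.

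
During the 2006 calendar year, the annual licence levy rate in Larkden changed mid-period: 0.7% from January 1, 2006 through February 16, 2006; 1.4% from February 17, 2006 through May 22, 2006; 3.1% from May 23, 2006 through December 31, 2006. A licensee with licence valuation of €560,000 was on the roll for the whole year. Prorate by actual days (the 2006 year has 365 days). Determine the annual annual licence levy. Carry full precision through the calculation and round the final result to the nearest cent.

€13,151.56

January 1 – February 16, 2006: 47 days at 0.7% → €560,000 × 0.7% × 47/365 = €504.7671
February 17 – May 22, 2006: 95 days at 1.4% → €560,000 × 1.4% × 95/365 = €2,040.5479
May 23 – December 31, 2006: 223 days at 3.1% → €560,000 × 3.1% × 223/365 = €10,606.2466
Total = €13,151.5616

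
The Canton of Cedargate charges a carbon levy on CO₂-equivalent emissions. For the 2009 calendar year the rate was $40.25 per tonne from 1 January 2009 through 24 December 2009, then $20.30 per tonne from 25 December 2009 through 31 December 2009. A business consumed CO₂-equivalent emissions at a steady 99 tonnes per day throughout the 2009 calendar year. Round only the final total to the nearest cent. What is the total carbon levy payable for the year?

$1,440,608.40

1 January – 24 December 2009: 358 days × 99 tonnes/day = 35,442 tonnes at $40.25/tonne → $1,426,540.50
25 December – 31 December 2009: 7 days × 99 tonnes/day = 693 tonnes at $20.30/tonne → $14,067.90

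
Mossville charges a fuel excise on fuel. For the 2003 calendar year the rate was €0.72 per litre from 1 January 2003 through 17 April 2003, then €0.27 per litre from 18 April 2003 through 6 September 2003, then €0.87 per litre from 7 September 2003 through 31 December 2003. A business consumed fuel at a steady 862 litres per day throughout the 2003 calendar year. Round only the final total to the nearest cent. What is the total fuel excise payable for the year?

1 January – 17 April 2003: 107 days × 862 litres/day = 92,234 litres at €0.72/litre → €66408.48
18 April – 6 September 2003: 142 days × 862 litres/day = 122,404 litres at €0.27/litre → €33049.08
7 September – 31 December 2003: 116 days × 862 litres/day = 99,992 litres at €0.87/litre → €86993.04

€186450.60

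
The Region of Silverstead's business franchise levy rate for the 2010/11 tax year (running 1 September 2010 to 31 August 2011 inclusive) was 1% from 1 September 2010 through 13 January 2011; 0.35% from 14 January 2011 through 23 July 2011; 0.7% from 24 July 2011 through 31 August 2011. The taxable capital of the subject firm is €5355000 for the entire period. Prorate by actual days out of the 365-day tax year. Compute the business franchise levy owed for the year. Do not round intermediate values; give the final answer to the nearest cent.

€33619.13

1 September 2010 – 13 January 2011: 135 days at 1% → €5355000 × 1% × 135/365 = €19806.1644
14 January – 23 July 2011: 191 days at 0.35% → €5355000 × 0.35% × 191/365 = €9807.7192
24 July – 31 August 2011: 39 days at 0.7% → €5355000 × 0.7% × 39/365 = €4005.2466
Total = €33619.1301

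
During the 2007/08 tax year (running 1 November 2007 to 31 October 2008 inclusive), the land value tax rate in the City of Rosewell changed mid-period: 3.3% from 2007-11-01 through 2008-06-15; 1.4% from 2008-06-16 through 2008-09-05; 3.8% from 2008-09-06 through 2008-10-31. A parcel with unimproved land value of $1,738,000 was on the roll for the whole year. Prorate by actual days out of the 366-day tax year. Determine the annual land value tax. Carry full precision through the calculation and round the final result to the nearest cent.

$51,285.25

2007-11-01 to 2008-06-15: 228 days at 3.3% → $1,738,000 × 3.3% × 228/366 = $35,728.7213
2008-06-16 to 2008-09-05: 82 days at 1.4% → $1,738,000 × 1.4% × 82/366 = $5,451.4317
2008-09-06 to 2008-10-31: 56 days at 3.8% → $1,738,000 × 3.8% × 56/366 = $10,105.0929
Total = $51,285.2459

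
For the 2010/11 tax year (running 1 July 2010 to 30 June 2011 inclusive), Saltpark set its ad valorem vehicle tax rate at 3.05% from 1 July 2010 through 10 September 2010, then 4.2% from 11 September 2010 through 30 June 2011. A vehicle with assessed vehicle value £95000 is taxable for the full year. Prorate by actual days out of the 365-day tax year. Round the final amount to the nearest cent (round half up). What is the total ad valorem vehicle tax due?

1 July – 10 September 2010: 72 days at 3.05% → £95000 × 3.05% × 72/365 = £571.5616
11 September 2010 – 30 June 2011: 293 days at 4.2% → £95000 × 4.2% × 293/365 = £3202.9315
Total = £3774.4932

£3774.49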